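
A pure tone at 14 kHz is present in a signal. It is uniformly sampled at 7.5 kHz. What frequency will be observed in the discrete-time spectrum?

14 kHz mod fs = 6.5 kHz.
6.5 kHz > fs/2 = 3.75 kHz, folds to fs − 6.5 kHz = 1 kHz.

1 kHz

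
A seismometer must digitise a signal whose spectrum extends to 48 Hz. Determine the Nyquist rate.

Nyquist rate = 2 × 48 Hz = 96 Hz.

96 Hz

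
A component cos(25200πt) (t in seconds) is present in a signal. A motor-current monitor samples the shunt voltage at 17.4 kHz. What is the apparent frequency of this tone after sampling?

ω = 25200π rad/s → f = ω/(2π) = 12600 Hz = 12.6 kHz.
12.6 kHz > fs/2 = 8.7 kHz, folds to fs − 12.6 kHz = 4.8 kHz.

4.8 kHz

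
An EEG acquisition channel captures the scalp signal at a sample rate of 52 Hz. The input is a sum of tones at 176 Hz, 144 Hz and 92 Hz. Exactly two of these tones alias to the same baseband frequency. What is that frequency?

12 Hz

fs/2 = 26 Hz.
176 Hz mod fs = 20 Hz.
20 Hz ≤ fs/2 = 26 Hz, appears at 20 Hz.
144 Hz mod fs = 40 Hz.
40 Hz > fs/2 = 26 Hz, folds to fs − 40 Hz = 12 Hz.
92 Hz mod fs = 40 Hz.
40 Hz > fs/2 = 26 Hz, folds to fs − 40 Hz = 12 Hz.
92 Hz and 144 Hz both map to 12 Hz.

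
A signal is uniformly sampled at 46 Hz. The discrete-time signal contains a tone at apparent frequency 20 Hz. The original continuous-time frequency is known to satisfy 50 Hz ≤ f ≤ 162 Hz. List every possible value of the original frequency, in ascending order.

66 Hz, 72 Hz, 112 Hz, 118 Hz, 158 Hz

Frequencies that alias to 20 Hz are k·fs ± 20 Hz for integer k ≥ 0.
k=0: 20 Hz.
k=1: 26 Hz, 66 Hz.
k=2: 72 Hz, 112 Hz.
k=3: 118 Hz, 158 Hz.
k=4: 164 Hz, 204 Hz.
Within [50 Hz, 162 Hz]: 66 Hz, 72 Hz, 112 Hz, 118 Hz, 158 Hz.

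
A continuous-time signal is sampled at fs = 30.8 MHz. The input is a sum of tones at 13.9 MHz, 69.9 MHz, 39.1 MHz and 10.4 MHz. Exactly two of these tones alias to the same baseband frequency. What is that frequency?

8.3 MHz

fs/2 = 15.4 MHz.
13.9 MHz ≤ fs/2 = 15.4 MHz, passes unchanged.
69.9 MHz mod fs = 8.3 MHz.
8.3 MHz ≤ fs/2 = 15.4 MHz, appears at 8.3 MHz.
39.1 MHz mod fs = 8.3 MHz.
8.3 MHz ≤ fs/2 = 15.4 MHz, appears at 8.3 MHz.
10.4 MHz ≤ fs/2 = 15.4 MHz, passes unchanged.
39.1 MHz and 69.9 MHz both map to 8.3 MHz.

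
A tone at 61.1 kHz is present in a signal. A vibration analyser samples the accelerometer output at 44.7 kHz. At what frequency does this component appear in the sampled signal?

16.4 kHz

61.1 kHz mod fs = 16.4 kHz.
16.4 kHz ≤ fs/2 = 22.35 kHz, appears at 16.4 kHz.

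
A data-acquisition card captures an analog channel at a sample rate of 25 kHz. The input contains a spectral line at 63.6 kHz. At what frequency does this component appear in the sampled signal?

11.4 kHz

63.6 kHz mod fs = 13.6 kHz.
13.6 kHz > fs/2 = 12.5 kHz, folds to fs − 13.6 kHz = 11.4 kHz.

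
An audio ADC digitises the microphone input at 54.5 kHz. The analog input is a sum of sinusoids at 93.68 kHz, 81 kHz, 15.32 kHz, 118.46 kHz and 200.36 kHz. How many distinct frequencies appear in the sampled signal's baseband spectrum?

fs/2 = 27.25 kHz.
93.68 kHz mod fs = 39.18 kHz.
39.18 kHz > fs/2 = 27.25 kHz, folds to fs − 39.18 kHz = 15.32 kHz.
81 kHz mod fs = 26.5 kHz.
26.5 kHz ≤ fs/2 = 27.25 kHz, appears at 26.5 kHz.
15.32 kHz ≤ fs/2 = 27.25 kHz, passes unchanged.
118.46 kHz mod fs = 9.46 kHz.
9.46 kHz ≤ fs/2 = 27.25 kHz, appears at 9.46 kHz.
200.36 kHz mod fs = 36.86 kHz.
36.86 kHz > fs/2 = 27.25 kHz, folds to fs − 36.86 kHz = 17.64 kHz.
Distinct values: {9.46 kHz, 15.32 kHz, 17.64 kHz, 26.5 kHz} → 4.

4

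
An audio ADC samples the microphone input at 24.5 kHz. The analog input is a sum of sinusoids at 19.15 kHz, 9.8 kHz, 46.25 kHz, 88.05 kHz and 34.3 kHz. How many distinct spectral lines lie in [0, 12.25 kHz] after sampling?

4

fs/2 = 12.25 kHz.
19.15 kHz > fs/2 = 12.25 kHz, folds to fs − 19.15 kHz = 5.35 kHz.
9.8 kHz ≤ fs/2 = 12.25 kHz, passes unchanged.
46.25 kHz mod fs = 21.75 kHz.
21.75 kHz > fs/2 = 12.25 kHz, folds to fs − 21.75 kHz = 2.75 kHz.
88.05 kHz mod fs = 14.55 kHz.
14.55 kHz > fs/2 = 12.25 kHz, folds to fs − 14.55 kHz = 9.95 kHz.
34.3 kHz mod fs = 9.8 kHz.
9.8 kHz ≤ fs/2 = 12.25 kHz, appears at 9.8 kHz.
Distinct values: {2.75 kHz, 5.35 kHz, 9.8 kHz, 9.95 kHz} → 4.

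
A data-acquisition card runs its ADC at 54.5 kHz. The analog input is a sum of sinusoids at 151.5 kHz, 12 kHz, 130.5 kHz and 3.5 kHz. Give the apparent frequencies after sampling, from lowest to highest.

fs/2 = 27.25 kHz.
151.5 kHz mod fs = 42.5 kHz.
42.5 kHz > fs/2 = 27.25 kHz, folds to fs − 42.5 kHz = 12 kHz.
12 kHz ≤ fs/2 = 27.25 kHz, passes unchanged.
130.5 kHz mod fs = 21.5 kHz.
21.5 kHz ≤ fs/2 = 27.25 kHz, appears at 21.5 kHz.
3.5 kHz ≤ fs/2 = 27.25 kHz, passes unchanged.
Distinct values: {3.5 kHz, 12 kHz, 21.5 kHz}.

3.5 kHz, 12 kHz, 21.5 kHz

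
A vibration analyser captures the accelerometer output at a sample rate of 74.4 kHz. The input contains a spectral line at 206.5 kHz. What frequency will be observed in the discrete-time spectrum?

206.5 kHz mod fs = 57.7 kHz.
57.7 kHz > fs/2 = 37.2 kHz, folds to fs − 57.7 kHz = 16.7 kHz.

16.7 kHz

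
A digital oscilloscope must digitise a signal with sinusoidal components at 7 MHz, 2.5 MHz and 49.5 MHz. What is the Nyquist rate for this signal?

Highest-frequency component: 49.5 MHz.
Nyquist rate = 2 × 49.5 MHz = 99 MHz.

99 MHz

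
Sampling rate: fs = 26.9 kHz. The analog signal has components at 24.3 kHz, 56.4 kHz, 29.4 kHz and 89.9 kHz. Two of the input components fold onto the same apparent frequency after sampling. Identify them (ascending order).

fs/2 = 13.45 kHz.
24.3 kHz > fs/2 = 13.45 kHz, folds to fs − 24.3 kHz = 2.6 kHz.
56.4 kHz mod fs = 2.6 kHz.
2.6 kHz ≤ fs/2 = 13.45 kHz, appears at 2.6 kHz.
29.4 kHz mod fs = 2.5 kHz.
2.5 kHz ≤ fs/2 = 13.45 kHz, appears at 2.5 kHz.
89.9 kHz mod fs = 9.2 kHz.
9.2 kHz ≤ fs/2 = 13.45 kHz, appears at 9.2 kHz.
24.3 kHz and 56.4 kHz both map to 2.6 kHz.

24.3 kHz, 56.4 kHz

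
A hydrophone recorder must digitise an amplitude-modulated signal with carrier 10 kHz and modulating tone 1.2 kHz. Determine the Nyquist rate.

AM sidebands sit at fc ± fm = 8.8 kHz and 11.2 kHz.
Highest-frequency component: 11.2 kHz.
Nyquist rate = 2 × 11.2 kHz = 22.4 kHz.

22.4 kHz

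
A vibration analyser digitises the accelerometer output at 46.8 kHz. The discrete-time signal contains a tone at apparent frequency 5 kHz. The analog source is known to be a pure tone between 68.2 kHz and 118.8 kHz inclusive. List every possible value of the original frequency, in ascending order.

Frequencies that alias to 5 kHz are k·fs ± 5 kHz for integer k ≥ 0.
k=0: 5 kHz.
k=1: 41.8 kHz, 51.8 kHz.
k=2: 88.6 kHz, 98.6 kHz.
k=3: 135.4 kHz, 145.4 kHz.
Within [68.2 kHz, 118.8 kHz]: 88.6 kHz, 98.6 kHz.

88.6 kHz, 98.6 kHz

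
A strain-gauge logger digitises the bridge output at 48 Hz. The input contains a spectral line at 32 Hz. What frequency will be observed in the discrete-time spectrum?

16 Hz

32 Hz > fs/2 = 24 Hz, folds to fs − 32 Hz = 16 Hz.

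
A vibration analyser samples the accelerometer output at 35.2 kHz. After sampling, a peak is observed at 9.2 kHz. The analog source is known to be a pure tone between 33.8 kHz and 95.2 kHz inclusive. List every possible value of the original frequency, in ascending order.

Frequencies that alias to 9.2 kHz are k·fs ± 9.2 kHz for integer k ≥ 0.
k=0: 9.2 kHz.
k=1: 26 kHz, 44.4 kHz.
k=2: 61.2 kHz, 79.6 kHz.
k=3: 96.4 kHz, 114.8 kHz.
Within [33.8 kHz, 95.2 kHz]: 44.4 kHz, 61.2 kHz, 79.6 kHz.

44.4 kHz, 61.2 kHz, 79.6 kHz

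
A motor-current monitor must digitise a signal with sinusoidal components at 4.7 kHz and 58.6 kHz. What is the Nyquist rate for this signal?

Highest-frequency component: 58.6 kHz.
Nyquist rate = 2 × 58.6 kHz = 117.2 kHz.

117.2 kHz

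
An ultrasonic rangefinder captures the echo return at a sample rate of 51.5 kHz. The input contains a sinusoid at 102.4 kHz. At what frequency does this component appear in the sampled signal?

102.4 kHz mod fs = 50.9 kHz.
50.9 kHz > fs/2 = 25.75 kHz, folds to fs − 50.9 kHz = 0.6 kHz.

0.6 kHz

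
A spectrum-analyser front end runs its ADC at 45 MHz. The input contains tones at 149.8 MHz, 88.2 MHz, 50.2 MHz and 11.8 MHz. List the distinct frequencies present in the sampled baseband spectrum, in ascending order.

fs/2 = 22.5 MHz.
149.8 MHz mod fs = 14.8 MHz.
14.8 MHz ≤ fs/2 = 22.5 MHz, appears at 14.8 MHz.
88.2 MHz mod fs = 43.2 MHz.
43.2 MHz > fs/2 = 22.5 MHz, folds to fs − 43.2 MHz = 1.8 MHz.
50.2 MHz mod fs = 5.2 MHz.
5.2 MHz ≤ fs/2 = 22.5 MHz, appears at 5.2 MHz.
11.8 MHz ≤ fs/2 = 22.5 MHz, passes unchanged.
Distinct values: {1.8 MHz, 5.2 MHz, 11.8 MHz, 14.8 MHz}.

1.8 MHz, 5.2 MHz, 11.8 MHz, 14.8 MHz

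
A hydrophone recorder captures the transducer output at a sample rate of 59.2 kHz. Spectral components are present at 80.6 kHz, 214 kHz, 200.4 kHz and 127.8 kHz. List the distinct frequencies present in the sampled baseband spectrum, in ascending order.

9.4 kHz, 21.4 kHz, 22.8 kHz

fs/2 = 29.6 kHz.
80.6 kHz mod fs = 21.4 kHz.
21.4 kHz ≤ fs/2 = 29.6 kHz, appears at 21.4 kHz.
214 kHz mod fs = 36.4 kHz.
36.4 kHz > fs/2 = 29.6 kHz, folds to fs − 36.4 kHz = 22.8 kHz.
200.4 kHz mod fs = 22.8 kHz.
22.8 kHz ≤ fs/2 = 29.6 kHz, appears at 22.8 kHz.
127.8 kHz mod fs = 9.4 kHz.
9.4 kHz ≤ fs/2 = 29.6 kHz, appears at 9.4 kHz.
Distinct values: {9.4 kHz, 21.4 kHz, 22.8 kHz}.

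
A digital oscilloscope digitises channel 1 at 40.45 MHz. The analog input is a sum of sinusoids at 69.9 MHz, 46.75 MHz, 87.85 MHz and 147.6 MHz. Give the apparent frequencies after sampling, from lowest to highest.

fs/2 = 20.225 MHz.
69.9 MHz mod fs = 29.45 MHz.
29.45 MHz > fs/2 = 20.225 MHz, folds to fs − 29.45 MHz = 11 MHz.
46.75 MHz mod fs = 6.3 MHz.
6.3 MHz ≤ fs/2 = 20.225 MHz, appears at 6.3 MHz.
87.85 MHz mod fs = 6.95 MHz.
6.95 MHz ≤ fs/2 = 20.225 MHz, appears at 6.95 MHz.
147.6 MHz mod fs = 26.25 MHz.
26.25 MHz > fs/2 = 20.225 MHz, folds to fs − 26.25 MHz = 14.2 MHz.
Distinct values: {6.3 MHz, 6.95 MHz, 11 MHz, 14.2 MHz}.

6.3 MHz, 6.95 MHz, 11 MHz, 14.2 MHz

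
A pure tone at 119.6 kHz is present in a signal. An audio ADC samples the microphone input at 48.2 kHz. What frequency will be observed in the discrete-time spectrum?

119.6 kHz mod fs = 23.2 kHz.
23.2 kHz ≤ fs/2 = 24.1 kHz, appears at 23.2 kHz.

23.2 kHz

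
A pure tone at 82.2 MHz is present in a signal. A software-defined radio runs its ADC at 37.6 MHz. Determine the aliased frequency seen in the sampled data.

82.2 MHz mod fs = 7 MHz.
7 MHz ≤ fs/2 = 18.8 MHz, appears at 7 MHz.

7 MHz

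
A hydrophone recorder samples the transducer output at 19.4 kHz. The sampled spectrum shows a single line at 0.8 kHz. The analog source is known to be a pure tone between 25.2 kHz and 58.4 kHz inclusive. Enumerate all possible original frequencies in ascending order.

38 kHz, 39.6 kHz, 57.4 kHz

Frequencies that alias to 0.8 kHz are k·fs ± 0.8 kHz for integer k ≥ 0.
k=0: 0.8 kHz.
k=1: 18.6 kHz, 20.2 kHz.
k=2: 38 kHz, 39.6 kHz.
k=3: 57.4 kHz, 59 kHz.
k=4: 76.8 kHz, 78.4 kHz.
Within [25.2 kHz, 58.4 kHz]: 38 kHz, 39.6 kHz, 57.4 kHz.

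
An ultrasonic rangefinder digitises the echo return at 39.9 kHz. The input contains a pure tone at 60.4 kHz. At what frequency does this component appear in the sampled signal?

19.4 kHz

60.4 kHz mod fs = 20.5 kHz.
20.5 kHz > fs/2 = 19.95 kHz, folds to fs − 20.5 kHz = 19.4 kHz.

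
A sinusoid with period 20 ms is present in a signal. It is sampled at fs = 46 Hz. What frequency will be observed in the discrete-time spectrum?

4 Hz

T = 20 ms → f = 1/T = 50 Hz.
50 Hz mod fs = 4 Hz.
4 Hz ≤ fs/2 = 23 Hz, appears at 4 Hz.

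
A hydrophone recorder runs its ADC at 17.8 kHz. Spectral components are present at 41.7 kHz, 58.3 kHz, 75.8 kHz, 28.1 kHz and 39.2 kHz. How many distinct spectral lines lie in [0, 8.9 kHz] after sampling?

5

fs/2 = 8.9 kHz.
41.7 kHz mod fs = 6.1 kHz.
6.1 kHz ≤ fs/2 = 8.9 kHz, appears at 6.1 kHz.
58.3 kHz mod fs = 4.9 kHz.
4.9 kHz ≤ fs/2 = 8.9 kHz, appears at 4.9 kHz.
75.8 kHz mod fs = 4.6 kHz.
4.6 kHz ≤ fs/2 = 8.9 kHz, appears at 4.6 kHz.
28.1 kHz mod fs = 10.3 kHz.
10.3 kHz > fs/2 = 8.9 kHz, folds to fs − 10.3 kHz = 7.5 kHz.
39.2 kHz mod fs = 3.6 kHz.
3.6 kHz ≤ fs/2 = 8.9 kHz, appears at 3.6 kHz.
Distinct values: {3.6 kHz, 4.6 kHz, 4.9 kHz, 6.1 kHz, 7.5 kHz} → 5.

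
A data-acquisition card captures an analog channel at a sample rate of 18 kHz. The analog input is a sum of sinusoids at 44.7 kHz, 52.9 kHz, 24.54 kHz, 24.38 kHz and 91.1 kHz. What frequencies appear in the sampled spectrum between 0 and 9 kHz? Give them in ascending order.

fs/2 = 9 kHz.
44.7 kHz mod fs = 8.7 kHz.
8.7 kHz ≤ fs/2 = 9 kHz, appears at 8.7 kHz.
52.9 kHz mod fs = 16.9 kHz.
16.9 kHz > fs/2 = 9 kHz, folds to fs − 16.9 kHz = 1.1 kHz.
24.54 kHz mod fs = 6.54 kHz.
6.54 kHz ≤ fs/2 = 9 kHz, appears at 6.54 kHz.
24.38 kHz mod fs = 6.38 kHz.
6.38 kHz ≤ fs/2 = 9 kHz, appears at 6.38 kHz.
91.1 kHz mod fs = 1.1 kHz.
1.1 kHz ≤ fs/2 = 9 kHz, appears at 1.1 kHz.
Distinct values: {1.1 kHz, 6.38 kHz, 6.54 kHz, 8.7 kHz}.

1.1 kHz, 6.38 kHz, 6.54 kHz, 8.7 kHz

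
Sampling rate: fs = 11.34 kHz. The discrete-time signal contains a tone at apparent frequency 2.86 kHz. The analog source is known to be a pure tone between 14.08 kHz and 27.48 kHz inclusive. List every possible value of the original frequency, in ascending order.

14.2 kHz, 19.82 kHz, 25.54 kHz

Frequencies that alias to 2.86 kHz are k·fs ± 2.86 kHz for integer k ≥ 0.
k=0: 2.86 kHz.
k=1: 8.48 kHz, 14.2 kHz.
k=2: 19.82 kHz, 25.54 kHz.
k=3: 31.16 kHz, 36.88 kHz.
Within [14.08 kHz, 27.48 kHz]: 14.2 kHz, 19.82 kHz, 25.54 kHz.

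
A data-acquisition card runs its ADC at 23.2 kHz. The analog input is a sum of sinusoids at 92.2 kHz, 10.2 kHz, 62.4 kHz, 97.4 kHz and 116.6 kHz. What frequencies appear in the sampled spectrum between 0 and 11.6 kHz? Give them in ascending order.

0.6 kHz, 4.6 kHz, 7.2 kHz, 10.2 kHz

fs/2 = 11.6 kHz.
92.2 kHz mod fs = 22.6 kHz.
22.6 kHz > fs/2 = 11.6 kHz, folds to fs − 22.6 kHz = 0.6 kHz.
10.2 kHz ≤ fs/2 = 11.6 kHz, passes unchanged.
62.4 kHz mod fs = 16 kHz.
16 kHz > fs/2 = 11.6 kHz, folds to fs − 16 kHz = 7.2 kHz.
97.4 kHz mod fs = 4.6 kHz.
4.6 kHz ≤ fs/2 = 11.6 kHz, appears at 4.6 kHz.
116.6 kHz mod fs = 0.6 kHz.
0.6 kHz ≤ fs/2 = 11.6 kHz, appears at 0.6 kHz.
Distinct values: {0.6 kHz, 4.6 kHz, 7.2 kHz, 10.2 kHz}.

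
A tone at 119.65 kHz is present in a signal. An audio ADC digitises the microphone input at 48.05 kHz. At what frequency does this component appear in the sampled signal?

119.65 kHz mod fs = 23.55 kHz.
23.55 kHz ≤ fs/2 = 24.025 kHz, appears at 23.55 kHz.

23.55 kHz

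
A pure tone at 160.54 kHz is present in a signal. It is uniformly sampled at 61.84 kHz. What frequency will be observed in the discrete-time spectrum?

24.98 kHz

160.54 kHz mod fs = 36.86 kHz.
36.86 kHz > fs/2 = 30.92 kHz, folds to fs − 36.86 kHz = 24.98 kHz.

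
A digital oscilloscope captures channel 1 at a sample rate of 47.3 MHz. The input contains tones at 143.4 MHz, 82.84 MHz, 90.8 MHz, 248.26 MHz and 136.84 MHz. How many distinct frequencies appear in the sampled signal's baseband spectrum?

4

fs/2 = 23.65 MHz.
143.4 MHz mod fs = 1.5 MHz.
1.5 MHz ≤ fs/2 = 23.65 MHz, appears at 1.5 MHz.
82.84 MHz mod fs = 35.54 MHz.
35.54 MHz > fs/2 = 23.65 MHz, folds to fs − 35.54 MHz = 11.76 MHz.
90.8 MHz mod fs = 43.5 MHz.
43.5 MHz > fs/2 = 23.65 MHz, folds to fs − 43.5 MHz = 3.8 MHz.
248.26 MHz mod fs = 11.76 MHz.
11.76 MHz ≤ fs/2 = 23.65 MHz, appears at 11.76 MHz.
136.84 MHz mod fs = 42.24 MHz.
42.24 MHz > fs/2 = 23.65 MHz, folds to fs − 42.24 MHz = 5.06 MHz.
Distinct values: {1.5 MHz, 3.8 MHz, 5.06 MHz, 11.76 MHz} → 4.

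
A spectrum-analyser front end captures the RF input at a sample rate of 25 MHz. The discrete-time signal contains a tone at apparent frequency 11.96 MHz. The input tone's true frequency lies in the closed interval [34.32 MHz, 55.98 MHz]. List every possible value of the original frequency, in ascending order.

Frequencies that alias to 11.96 MHz are k·fs ± 11.96 MHz for integer k ≥ 0.
k=0: 11.96 MHz.
k=1: 13.04 MHz, 36.96 MHz.
k=2: 38.04 MHz, 61.96 MHz.
k=3: 63.04 MHz, 86.96 MHz.
Within [34.32 MHz, 55.98 MHz]: 36.96 MHz, 38.04 MHz.

36.96 MHz, 38.04 MHz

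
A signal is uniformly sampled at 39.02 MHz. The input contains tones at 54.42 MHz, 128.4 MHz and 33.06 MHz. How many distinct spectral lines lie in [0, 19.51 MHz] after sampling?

3

fs/2 = 19.51 MHz.
54.42 MHz mod fs = 15.4 MHz.
15.4 MHz ≤ fs/2 = 19.51 MHz, appears at 15.4 MHz.
128.4 MHz mod fs = 11.34 MHz.
11.34 MHz ≤ fs/2 = 19.51 MHz, appears at 11.34 MHz.
33.06 MHz > fs/2 = 19.51 MHz, folds to fs − 33.06 MHz = 5.96 MHz.
Distinct values: {5.96 MHz, 11.34 MHz, 15.4 MHz} → 3.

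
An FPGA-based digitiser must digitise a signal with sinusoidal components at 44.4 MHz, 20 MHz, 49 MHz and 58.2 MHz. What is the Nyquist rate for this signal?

116.4 MHz

Highest-frequency component: 58.2 MHz.
Nyquist rate = 2 × 58.2 MHz = 116.4 MHz.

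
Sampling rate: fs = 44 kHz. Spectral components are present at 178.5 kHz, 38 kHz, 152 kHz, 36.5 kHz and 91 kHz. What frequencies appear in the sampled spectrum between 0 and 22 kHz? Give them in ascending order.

2.5 kHz, 3 kHz, 6 kHz, 7.5 kHz, 20 kHz

fs/2 = 22 kHz.
178.5 kHz mod fs = 2.5 kHz.
2.5 kHz ≤ fs/2 = 22 kHz, appears at 2.5 kHz.
38 kHz > fs/2 = 22 kHz, folds to fs − 38 kHz = 6 kHz.
152 kHz mod fs = 20 kHz.
20 kHz ≤ fs/2 = 22 kHz, appears at 20 kHz.
36.5 kHz > fs/2 = 22 kHz, folds to fs − 36.5 kHz = 7.5 kHz.
91 kHz mod fs = 3 kHz.
3 kHz ≤ fs/2 = 22 kHz, appears at 3 kHz.
Distinct values: {2.5 kHz, 3 kHz, 6 kHz, 7.5 kHz, 20 kHz}.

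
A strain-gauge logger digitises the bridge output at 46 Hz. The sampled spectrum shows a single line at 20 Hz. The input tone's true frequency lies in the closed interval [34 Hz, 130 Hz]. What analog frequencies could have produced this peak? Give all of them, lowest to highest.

66 Hz, 72 Hz, 112 Hz, 118 Hz

Frequencies that alias to 20 Hz are k·fs ± 20 Hz for integer k ≥ 0.
k=0: 20 Hz.
k=1: 26 Hz, 66 Hz.
k=2: 72 Hz, 112 Hz.
k=3: 118 Hz, 158 Hz.
k=4: 164 Hz, 204 Hz.
Within [34 Hz, 130 Hz]: 66 Hz, 72 Hz, 112 Hz, 118 Hz.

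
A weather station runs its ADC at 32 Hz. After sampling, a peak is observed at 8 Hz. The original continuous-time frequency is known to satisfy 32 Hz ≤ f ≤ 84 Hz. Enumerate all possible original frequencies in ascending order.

Frequencies that alias to 8 Hz are k·fs ± 8 Hz for integer k ≥ 0.
k=0: 8 Hz.
k=1: 24 Hz, 40 Hz.
k=2: 56 Hz, 72 Hz.
k=3: 88 Hz, 104 Hz.
Within [32 Hz, 84 Hz]: 40 Hz, 56 Hz, 72 Hz.

40 Hz, 56 Hz, 72 Hz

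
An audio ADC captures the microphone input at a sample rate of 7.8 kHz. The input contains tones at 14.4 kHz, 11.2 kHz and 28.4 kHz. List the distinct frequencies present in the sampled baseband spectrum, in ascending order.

1.2 kHz, 2.8 kHz, 3.4 kHz

fs/2 = 3.9 kHz.
14.4 kHz mod fs = 6.6 kHz.
6.6 kHz > fs/2 = 3.9 kHz, folds to fs − 6.6 kHz = 1.2 kHz.
11.2 kHz mod fs = 3.4 kHz.
3.4 kHz ≤ fs/2 = 3.9 kHz, appears at 3.4 kHz.
28.4 kHz mod fs = 5 kHz.
5 kHz > fs/2 = 3.9 kHz, folds to fs − 5 kHz = 2.8 kHz.
Distinct values: {1.2 kHz, 2.8 kHz, 3.4 kHz}.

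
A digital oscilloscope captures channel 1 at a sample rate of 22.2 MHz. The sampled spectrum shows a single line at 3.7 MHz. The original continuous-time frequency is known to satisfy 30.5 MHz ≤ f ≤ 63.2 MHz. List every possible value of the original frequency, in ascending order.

40.7 MHz, 48.1 MHz, 62.9 MHz

Frequencies that alias to 3.7 MHz are k·fs ± 3.7 MHz for integer k ≥ 0.
k=0: 3.7 MHz.
k=1: 18.5 MHz, 25.9 MHz.
k=2: 40.7 MHz, 48.1 MHz.
k=3: 62.9 MHz, 70.3 MHz.
k=4: 85.1 MHz, 92.5 MHz.
Within [30.5 MHz, 63.2 MHz]: 40.7 MHz, 48.1 MHz, 62.9 MHz.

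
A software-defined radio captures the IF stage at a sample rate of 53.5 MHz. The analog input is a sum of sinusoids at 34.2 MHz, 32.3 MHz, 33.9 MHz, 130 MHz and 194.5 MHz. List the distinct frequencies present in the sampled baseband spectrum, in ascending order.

19.3 MHz, 19.5 MHz, 19.6 MHz, 21.2 MHz, 23 MHz

fs/2 = 26.75 MHz.
34.2 MHz > fs/2 = 26.75 MHz, folds to fs − 34.2 MHz = 19.3 MHz.
32.3 MHz > fs/2 = 26.75 MHz, folds to fs − 32.3 MHz = 21.2 MHz.
33.9 MHz > fs/2 = 26.75 MHz, folds to fs − 33.9 MHz = 19.6 MHz.
130 MHz mod fs = 23 MHz.
23 MHz ≤ fs/2 = 26.75 MHz, appears at 23 MHz.
194.5 MHz mod fs = 34 MHz.
34 MHz > fs/2 = 26.75 MHz, folds to fs − 34 MHz = 19.5 MHz.
Distinct values: {19.3 MHz, 19.5 MHz, 19.6 MHz, 21.2 MHz, 23 MHz}.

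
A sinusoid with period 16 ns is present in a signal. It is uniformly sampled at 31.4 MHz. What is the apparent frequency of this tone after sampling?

T = 16 ns → f = 1/T = 62.5 MHz.
62.5 MHz mod fs = 31.1 MHz.
31.1 MHz > fs/2 = 15.7 MHz, folds to fs − 31.1 MHz = 0.3 MHz.

0.3 MHz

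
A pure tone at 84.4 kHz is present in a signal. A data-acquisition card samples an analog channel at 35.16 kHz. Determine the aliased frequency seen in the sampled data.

14.08 kHz

84.4 kHz mod fs = 14.08 kHz.
14.08 kHz ≤ fs/2 = 17.58 kHz, appears at 14.08 kHz.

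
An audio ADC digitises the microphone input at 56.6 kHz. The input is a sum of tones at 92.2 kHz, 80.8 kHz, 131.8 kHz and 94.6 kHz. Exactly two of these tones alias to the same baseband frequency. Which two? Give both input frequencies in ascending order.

94.6 kHz, 131.8 kHz

fs/2 = 28.3 kHz.
92.2 kHz mod fs = 35.6 kHz.
35.6 kHz > fs/2 = 28.3 kHz, folds to fs − 35.6 kHz = 21 kHz.
80.8 kHz mod fs = 24.2 kHz.
24.2 kHz ≤ fs/2 = 28.3 kHz, appears at 24.2 kHz.
131.8 kHz mod fs = 18.6 kHz.
18.6 kHz ≤ fs/2 = 28.3 kHz, appears at 18.6 kHz.
94.6 kHz mod fs = 38 kHz.
38 kHz > fs/2 = 28.3 kHz, folds to fs − 38 kHz = 18.6 kHz.
94.6 kHz and 131.8 kHz both map to 18.6 kHz.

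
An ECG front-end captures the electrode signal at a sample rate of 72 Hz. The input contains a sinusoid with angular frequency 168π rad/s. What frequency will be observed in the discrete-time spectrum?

ω = 168π rad/s → f = ω/(2π) = 84 Hz.
84 Hz mod fs = 12 Hz.
12 Hz ≤ fs/2 = 36 Hz, appears at 12 Hz.

12 Hz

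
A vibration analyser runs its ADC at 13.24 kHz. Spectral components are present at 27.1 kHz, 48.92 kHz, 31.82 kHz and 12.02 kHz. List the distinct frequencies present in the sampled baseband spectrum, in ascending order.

fs/2 = 6.62 kHz.
27.1 kHz mod fs = 0.62 kHz.
0.62 kHz ≤ fs/2 = 6.62 kHz, appears at 0.62 kHz.
48.92 kHz mod fs = 9.2 kHz.
9.2 kHz > fs/2 = 6.62 kHz, folds to fs − 9.2 kHz = 4.04 kHz.
31.82 kHz mod fs = 5.34 kHz.
5.34 kHz ≤ fs/2 = 6.62 kHz, appears at 5.34 kHz.
12.02 kHz > fs/2 = 6.62 kHz, folds to fs − 12.02 kHz = 1.22 kHz.
Distinct values: {0.62 kHz, 1.22 kHz, 4.04 kHz, 5.34 kHz}.

0.62 kHz, 1.22 kHz, 4.04 kHz, 5.34 kHz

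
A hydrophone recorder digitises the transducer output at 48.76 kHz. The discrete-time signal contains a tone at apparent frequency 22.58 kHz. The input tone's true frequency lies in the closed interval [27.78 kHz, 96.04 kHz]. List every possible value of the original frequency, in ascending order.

Frequencies that alias to 22.58 kHz are k·fs ± 22.58 kHz for integer k ≥ 0.
k=0: 22.58 kHz.
k=1: 26.18 kHz, 71.34 kHz.
k=2: 74.94 kHz, 120.1 kHz.
k=3: 123.7 kHz, 168.86 kHz.
Within [27.78 kHz, 96.04 kHz]: 71.34 kHz, 74.94 kHz.

71.34 kHz, 74.94 kHz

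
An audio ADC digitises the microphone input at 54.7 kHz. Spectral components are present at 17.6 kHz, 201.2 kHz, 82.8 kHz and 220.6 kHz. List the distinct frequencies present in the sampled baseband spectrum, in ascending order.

fs/2 = 27.35 kHz.
17.6 kHz ≤ fs/2 = 27.35 kHz, passes unchanged.
201.2 kHz mod fs = 37.1 kHz.
37.1 kHz > fs/2 = 27.35 kHz, folds to fs − 37.1 kHz = 17.6 kHz.
82.8 kHz mod fs = 28.1 kHz.
28.1 kHz > fs/2 = 27.35 kHz, folds to fs − 28.1 kHz = 26.6 kHz.
220.6 kHz mod fs = 1.8 kHz.
1.8 kHz ≤ fs/2 = 27.35 kHz, appears at 1.8 kHz.
Distinct values: {1.8 kHz, 17.6 kHz, 26.6 kHz}.

1.8 kHz, 17.6 kHz, 26.6 kHz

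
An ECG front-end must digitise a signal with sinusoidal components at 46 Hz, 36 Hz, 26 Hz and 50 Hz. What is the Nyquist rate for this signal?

Highest-frequency component: 50 Hz.
Nyquist rate = 2 × 50 Hz = 100 Hz.

100 Hz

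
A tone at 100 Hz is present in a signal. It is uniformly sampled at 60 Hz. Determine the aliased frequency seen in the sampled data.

20 Hz

100 Hz mod fs = 40 Hz.
40 Hz > fs/2 = 30 Hz, folds to fs − 40 Hz = 20 Hz.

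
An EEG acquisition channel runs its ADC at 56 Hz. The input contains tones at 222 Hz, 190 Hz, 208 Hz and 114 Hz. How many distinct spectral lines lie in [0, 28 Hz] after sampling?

fs/2 = 28 Hz.
222 Hz mod fs = 54 Hz.
54 Hz > fs/2 = 28 Hz, folds to fs − 54 Hz = 2 Hz.
190 Hz mod fs = 22 Hz.
22 Hz ≤ fs/2 = 28 Hz, appears at 22 Hz.
208 Hz mod fs = 40 Hz.
40 Hz > fs/2 = 28 Hz, folds to fs − 40 Hz = 16 Hz.
114 Hz mod fs = 2 Hz.
2 Hz ≤ fs/2 = 28 Hz, appears at 2 Hz.
Distinct values: {2 Hz, 16 Hz, 22 Hz} → 3.

3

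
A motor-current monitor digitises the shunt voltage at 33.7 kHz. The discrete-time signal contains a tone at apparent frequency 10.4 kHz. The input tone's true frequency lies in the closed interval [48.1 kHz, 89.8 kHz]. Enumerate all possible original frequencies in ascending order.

Frequencies that alias to 10.4 kHz are k·fs ± 10.4 kHz for integer k ≥ 0.
k=0: 10.4 kHz.
k=1: 23.3 kHz, 44.1 kHz.
k=2: 57 kHz, 77.8 kHz.
k=3: 90.7 kHz, 111.5 kHz.
Within [48.1 kHz, 89.8 kHz]: 57 kHz, 77.8 kHz.

57 kHz, 77.8 kHz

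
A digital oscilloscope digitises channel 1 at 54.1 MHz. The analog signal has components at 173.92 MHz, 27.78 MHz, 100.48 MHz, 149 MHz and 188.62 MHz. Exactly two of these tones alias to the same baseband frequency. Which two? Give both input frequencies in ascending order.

fs/2 = 27.05 MHz.
173.92 MHz mod fs = 11.62 MHz.
11.62 MHz ≤ fs/2 = 27.05 MHz, appears at 11.62 MHz.
27.78 MHz > fs/2 = 27.05 MHz, folds to fs − 27.78 MHz = 26.32 MHz.
100.48 MHz mod fs = 46.38 MHz.
46.38 MHz > fs/2 = 27.05 MHz, folds to fs − 46.38 MHz = 7.72 MHz.
149 MHz mod fs = 40.8 MHz.
40.8 MHz > fs/2 = 27.05 MHz, folds to fs − 40.8 MHz = 13.3 MHz.
188.62 MHz mod fs = 26.32 MHz.
26.32 MHz ≤ fs/2 = 27.05 MHz, appears at 26.32 MHz.
27.78 MHz and 188.62 MHz both map to 26.32 MHz.

27.78 MHz, 188.62 MHz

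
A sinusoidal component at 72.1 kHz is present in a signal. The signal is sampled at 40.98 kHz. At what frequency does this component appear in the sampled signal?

9.86 kHz

72.1 kHz mod fs = 31.12 kHz.
31.12 kHz > fs/2 = 20.49 kHz, folds to fs − 31.12 kHz = 9.86 kHz.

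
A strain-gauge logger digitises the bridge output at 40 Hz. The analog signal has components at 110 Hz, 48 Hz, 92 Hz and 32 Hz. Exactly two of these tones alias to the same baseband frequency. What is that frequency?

fs/2 = 20 Hz.
110 Hz mod fs = 30 Hz.
30 Hz > fs/2 = 20 Hz, folds to fs − 30 Hz = 10 Hz.
48 Hz mod fs = 8 Hz.
8 Hz ≤ fs/2 = 20 Hz, appears at 8 Hz.
92 Hz mod fs = 12 Hz.
12 Hz ≤ fs/2 = 20 Hz, appears at 12 Hz.
32 Hz > fs/2 = 20 Hz, folds to fs − 32 Hz = 8 Hz.
32 Hz and 48 Hz both map to 8 Hz.

8 Hz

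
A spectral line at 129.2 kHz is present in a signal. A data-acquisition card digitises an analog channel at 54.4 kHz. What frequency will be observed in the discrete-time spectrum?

20.4 kHz

129.2 kHz mod fs = 20.4 kHz.
20.4 kHz ≤ fs/2 = 27.2 kHz, appears at 20.4 kHz.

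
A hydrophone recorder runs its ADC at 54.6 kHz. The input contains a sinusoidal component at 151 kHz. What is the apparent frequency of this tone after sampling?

12.8 kHz

151 kHz mod fs = 41.8 kHz.
41.8 kHz > fs/2 = 27.3 kHz, folds to fs − 41.8 kHz = 12.8 kHz.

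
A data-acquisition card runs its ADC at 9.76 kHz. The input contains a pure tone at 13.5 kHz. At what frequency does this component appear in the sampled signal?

3.74 kHz

13.5 kHz mod fs = 3.74 kHz.
3.74 kHz ≤ fs/2 = 4.88 kHz, appears at 3.74 kHz.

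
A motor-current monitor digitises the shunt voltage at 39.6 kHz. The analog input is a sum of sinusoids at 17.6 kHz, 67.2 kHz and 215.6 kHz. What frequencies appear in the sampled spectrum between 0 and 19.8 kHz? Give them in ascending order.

fs/2 = 19.8 kHz.
17.6 kHz ≤ fs/2 = 19.8 kHz, passes unchanged.
67.2 kHz mod fs = 27.6 kHz.
27.6 kHz > fs/2 = 19.8 kHz, folds to fs − 27.6 kHz = 12 kHz.
215.6 kHz mod fs = 17.6 kHz.
17.6 kHz ≤ fs/2 = 19.8 kHz, appears at 17.6 kHz.
Distinct values: {12 kHz, 17.6 kHz}.

12 kHz, 17.6 kHz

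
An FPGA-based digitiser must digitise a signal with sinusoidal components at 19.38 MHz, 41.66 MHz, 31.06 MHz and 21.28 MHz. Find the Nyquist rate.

83.32 MHz

Highest-frequency component: 41.66 MHz.
Nyquist rate = 2 × 41.66 MHz = 83.32 MHz.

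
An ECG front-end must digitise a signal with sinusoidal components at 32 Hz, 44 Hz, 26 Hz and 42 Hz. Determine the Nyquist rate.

88 Hz

Highest-frequency component: 44 Hz.
Nyquist rate = 2 × 44 Hz = 88 Hz.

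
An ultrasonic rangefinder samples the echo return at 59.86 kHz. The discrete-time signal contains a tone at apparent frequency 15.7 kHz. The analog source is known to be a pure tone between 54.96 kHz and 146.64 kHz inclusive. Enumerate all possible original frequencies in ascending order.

75.56 kHz, 104.02 kHz, 135.42 kHz

Frequencies that alias to 15.7 kHz are k·fs ± 15.7 kHz for integer k ≥ 0.
k=0: 15.7 kHz.
k=1: 44.16 kHz, 75.56 kHz.
k=2: 104.02 kHz, 135.42 kHz.
k=3: 163.88 kHz, 195.28 kHz.
Within [54.96 kHz, 146.64 kHz]: 75.56 kHz, 104.02 kHz, 135.42 kHz.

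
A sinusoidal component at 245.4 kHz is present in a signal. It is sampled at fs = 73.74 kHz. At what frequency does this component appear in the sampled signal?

24.18 kHz

245.4 kHz mod fs = 24.18 kHz.
24.18 kHz ≤ fs/2 = 36.87 kHz, appears at 24.18 kHz.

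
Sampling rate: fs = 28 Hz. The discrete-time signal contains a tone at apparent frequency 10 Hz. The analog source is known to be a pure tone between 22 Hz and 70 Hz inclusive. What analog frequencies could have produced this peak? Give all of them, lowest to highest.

Frequencies that alias to 10 Hz are k·fs ± 10 Hz for integer k ≥ 0.
k=0: 10 Hz.
k=1: 18 Hz, 38 Hz.
k=2: 46 Hz, 66 Hz.
k=3: 74 Hz, 94 Hz.
Within [22 Hz, 70 Hz]: 38 Hz, 46 Hz, 66 Hz.

38 Hz, 46 Hz, 66 Hz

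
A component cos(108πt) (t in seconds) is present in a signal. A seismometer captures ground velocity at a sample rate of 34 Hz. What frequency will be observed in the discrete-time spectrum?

14 Hz

ω = 108π rad/s → f = ω/(2π) = 54 Hz.
54 Hz mod fs = 20 Hz.
20 Hz > fs/2 = 17 Hz, folds to fs − 20 Hz = 14 Hz.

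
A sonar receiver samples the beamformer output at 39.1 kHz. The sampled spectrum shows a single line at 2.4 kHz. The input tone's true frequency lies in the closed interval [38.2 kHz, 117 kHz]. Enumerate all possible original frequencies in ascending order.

Frequencies that alias to 2.4 kHz are k·fs ± 2.4 kHz for integer k ≥ 0.
k=0: 2.4 kHz.
k=1: 36.7 kHz, 41.5 kHz.
k=2: 75.8 kHz, 80.6 kHz.
k=3: 114.9 kHz, 119.7 kHz.
k=4: 154 kHz, 158.8 kHz.
Within [38.2 kHz, 117 kHz]: 41.5 kHz, 75.8 kHz, 80.6 kHz, 114.9 kHz.

41.5 kHz, 75.8 kHz, 80.6 kHz, 114.9 kHz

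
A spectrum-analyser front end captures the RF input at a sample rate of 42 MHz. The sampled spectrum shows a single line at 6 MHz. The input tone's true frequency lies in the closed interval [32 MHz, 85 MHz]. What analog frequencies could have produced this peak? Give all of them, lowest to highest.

Frequencies that alias to 6 MHz are k·fs ± 6 MHz for integer k ≥ 0.
k=0: 6 MHz.
k=1: 36 MHz, 48 MHz.
k=2: 78 MHz, 90 MHz.
k=3: 120 MHz, 132 MHz.
Within [32 MHz, 85 MHz]: 36 MHz, 48 MHz, 78 MHz.

36 MHz, 48 MHz, 78 MHz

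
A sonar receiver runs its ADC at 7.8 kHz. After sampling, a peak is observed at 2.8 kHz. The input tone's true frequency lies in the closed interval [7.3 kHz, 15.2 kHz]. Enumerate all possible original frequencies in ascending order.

10.6 kHz, 12.8 kHz

Frequencies that alias to 2.8 kHz are k·fs ± 2.8 kHz for integer k ≥ 0.
k=0: 2.8 kHz.
k=1: 5 kHz, 10.6 kHz.
k=2: 12.8 kHz, 18.4 kHz.
k=3: 20.6 kHz, 26.2 kHz.
Within [7.3 kHz, 15.2 kHz]: 10.6 kHz, 12.8 kHz.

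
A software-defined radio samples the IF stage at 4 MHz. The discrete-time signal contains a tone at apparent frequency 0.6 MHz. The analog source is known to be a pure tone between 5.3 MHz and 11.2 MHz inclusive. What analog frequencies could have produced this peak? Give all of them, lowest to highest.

Frequencies that alias to 0.6 MHz are k·fs ± 0.6 MHz for integer k ≥ 0.
k=0: 0.6 MHz.
k=1: 3.4 MHz, 4.6 MHz.
k=2: 7.4 MHz, 8.6 MHz.
k=3: 11.4 MHz, 12.6 MHz.
Within [5.3 MHz, 11.2 MHz]: 7.4 MHz, 8.6 MHz.

7.4 MHz, 8.6 MHz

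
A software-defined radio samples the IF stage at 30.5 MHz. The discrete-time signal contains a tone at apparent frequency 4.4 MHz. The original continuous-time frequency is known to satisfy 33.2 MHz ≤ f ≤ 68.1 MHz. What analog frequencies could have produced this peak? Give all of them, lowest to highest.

34.9 MHz, 56.6 MHz, 65.4 MHz

Frequencies that alias to 4.4 MHz are k·fs ± 4.4 MHz for integer k ≥ 0.
k=0: 4.4 MHz.
k=1: 26.1 MHz, 34.9 MHz.
k=2: 56.6 MHz, 65.4 MHz.
k=3: 87.1 MHz, 95.9 MHz.
Within [33.2 MHz, 68.1 MHz]: 34.9 MHz, 56.6 MHz, 65.4 MHz.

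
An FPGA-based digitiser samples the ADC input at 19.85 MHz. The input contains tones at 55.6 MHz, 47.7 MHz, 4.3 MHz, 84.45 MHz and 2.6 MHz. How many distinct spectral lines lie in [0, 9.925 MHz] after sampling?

5

fs/2 = 9.925 MHz.
55.6 MHz mod fs = 15.9 MHz.
15.9 MHz > fs/2 = 9.925 MHz, folds to fs − 15.9 MHz = 3.95 MHz.
47.7 MHz mod fs = 8 MHz.
8 MHz ≤ fs/2 = 9.925 MHz, appears at 8 MHz.
4.3 MHz ≤ fs/2 = 9.925 MHz, passes unchanged.
84.45 MHz mod fs = 5.05 MHz.
5.05 MHz ≤ fs/2 = 9.925 MHz, appears at 5.05 MHz.
2.6 MHz ≤ fs/2 = 9.925 MHz, passes unchanged.
Distinct values: {2.6 MHz, 3.95 MHz, 4.3 MHz, 5.05 MHz, 8 MHz} → 5.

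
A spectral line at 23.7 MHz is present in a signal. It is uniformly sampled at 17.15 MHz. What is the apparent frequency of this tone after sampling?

23.7 MHz mod fs = 6.55 MHz.
6.55 MHz ≤ fs/2 = 8.575 MHz, appears at 6.55 MHz.

6.55 MHz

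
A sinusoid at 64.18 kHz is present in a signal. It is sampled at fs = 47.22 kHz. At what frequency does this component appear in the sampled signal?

64.18 kHz mod fs = 16.96 kHz.
16.96 kHz ≤ fs/2 = 23.61 kHz, appears at 16.96 kHz.

16.96 kHz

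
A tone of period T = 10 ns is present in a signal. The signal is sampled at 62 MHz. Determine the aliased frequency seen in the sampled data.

T = 10 ns → f = 1/T = 100 MHz.
100 MHz mod fs = 38 MHz.
38 MHz > fs/2 = 31 MHz, folds to fs − 38 MHz = 24 MHz.

24 MHz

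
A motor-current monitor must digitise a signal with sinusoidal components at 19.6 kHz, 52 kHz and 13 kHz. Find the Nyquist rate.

Highest-frequency component: 52 kHz.
Nyquist rate = 2 × 52 kHz = 104 kHz.

104 kHz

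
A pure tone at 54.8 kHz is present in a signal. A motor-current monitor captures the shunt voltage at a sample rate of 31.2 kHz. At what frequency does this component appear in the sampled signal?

7.6 kHz

54.8 kHz mod fs = 23.6 kHz.
23.6 kHz > fs/2 = 15.6 kHz, folds to fs − 23.6 kHz = 7.6 kHz.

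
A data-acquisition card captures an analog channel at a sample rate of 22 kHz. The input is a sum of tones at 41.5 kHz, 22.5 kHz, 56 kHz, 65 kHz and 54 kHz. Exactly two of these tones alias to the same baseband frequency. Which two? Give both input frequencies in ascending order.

54 kHz, 56 kHz

fs/2 = 11 kHz.
41.5 kHz mod fs = 19.5 kHz.
19.5 kHz > fs/2 = 11 kHz, folds to fs − 19.5 kHz = 2.5 kHz.
22.5 kHz mod fs = 0.5 kHz.
0.5 kHz ≤ fs/2 = 11 kHz, appears at 0.5 kHz.
56 kHz mod fs = 12 kHz.
12 kHz > fs/2 = 11 kHz, folds to fs − 12 kHz = 10 kHz.
65 kHz mod fs = 21 kHz.
21 kHz > fs/2 = 11 kHz, folds to fs − 21 kHz = 1 kHz.
54 kHz mod fs = 10 kHz.
10 kHz ≤ fs/2 = 11 kHz, appears at 10 kHz.
54 kHz and 56 kHz both map to 10 kHz.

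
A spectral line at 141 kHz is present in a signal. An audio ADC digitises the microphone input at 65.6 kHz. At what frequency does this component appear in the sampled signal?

141 kHz mod fs = 9.8 kHz.
9.8 kHz ≤ fs/2 = 32.8 kHz, appears at 9.8 kHz.

9.8 kHz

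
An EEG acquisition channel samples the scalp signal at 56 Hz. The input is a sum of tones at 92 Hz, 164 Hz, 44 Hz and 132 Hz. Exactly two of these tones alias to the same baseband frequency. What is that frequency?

fs/2 = 28 Hz.
92 Hz mod fs = 36 Hz.
36 Hz > fs/2 = 28 Hz, folds to fs − 36 Hz = 20 Hz.
164 Hz mod fs = 52 Hz.
52 Hz > fs/2 = 28 Hz, folds to fs − 52 Hz = 4 Hz.
44 Hz > fs/2 = 28 Hz, folds to fs − 44 Hz = 12 Hz.
132 Hz mod fs = 20 Hz.
20 Hz ≤ fs/2 = 28 Hz, appears at 20 Hz.
92 Hz and 132 Hz both map to 20 Hz.

20 Hz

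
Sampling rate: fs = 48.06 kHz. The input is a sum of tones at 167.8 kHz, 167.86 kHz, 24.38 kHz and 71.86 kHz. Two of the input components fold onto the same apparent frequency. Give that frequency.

fs/2 = 24.03 kHz.
167.8 kHz mod fs = 23.62 kHz.
23.62 kHz ≤ fs/2 = 24.03 kHz, appears at 23.62 kHz.
167.86 kHz mod fs = 23.68 kHz.
23.68 kHz ≤ fs/2 = 24.03 kHz, appears at 23.68 kHz.
24.38 kHz > fs/2 = 24.03 kHz, folds to fs − 24.38 kHz = 23.68 kHz.
71.86 kHz mod fs = 23.8 kHz.
23.8 kHz ≤ fs/2 = 24.03 kHz, appears at 23.8 kHz.
24.38 kHz and 167.86 kHz both map to 23.68 kHz.

23.68 kHz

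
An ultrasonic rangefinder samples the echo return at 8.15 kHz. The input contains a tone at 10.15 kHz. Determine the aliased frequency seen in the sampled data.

2 kHz

10.15 kHz mod fs = 2 kHz.
2 kHz ≤ fs/2 = 4.075 kHz, appears at 2 kHz.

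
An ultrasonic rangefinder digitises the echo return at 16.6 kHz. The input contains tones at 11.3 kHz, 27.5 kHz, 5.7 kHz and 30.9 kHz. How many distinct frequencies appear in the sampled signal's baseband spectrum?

fs/2 = 8.3 kHz.
11.3 kHz > fs/2 = 8.3 kHz, folds to fs − 11.3 kHz = 5.3 kHz.
27.5 kHz mod fs = 10.9 kHz.
10.9 kHz > fs/2 = 8.3 kHz, folds to fs − 10.9 kHz = 5.7 kHz.
5.7 kHz ≤ fs/2 = 8.3 kHz, passes unchanged.
30.9 kHz mod fs = 14.3 kHz.
14.3 kHz > fs/2 = 8.3 kHz, folds to fs − 14.3 kHz = 2.3 kHz.
Distinct values: {2.3 kHz, 5.3 kHz, 5.7 kHz} → 3.

3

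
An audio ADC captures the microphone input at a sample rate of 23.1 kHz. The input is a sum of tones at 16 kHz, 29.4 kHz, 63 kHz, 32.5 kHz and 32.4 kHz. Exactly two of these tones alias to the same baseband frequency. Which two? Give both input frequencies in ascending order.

29.4 kHz, 63 kHz

fs/2 = 11.55 kHz.
16 kHz > fs/2 = 11.55 kHz, folds to fs − 16 kHz = 7.1 kHz.
29.4 kHz mod fs = 6.3 kHz.
6.3 kHz ≤ fs/2 = 11.55 kHz, appears at 6.3 kHz.
63 kHz mod fs = 16.8 kHz.
16.8 kHz > fs/2 = 11.55 kHz, folds to fs − 16.8 kHz = 6.3 kHz.
32.5 kHz mod fs = 9.4 kHz.
9.4 kHz ≤ fs/2 = 11.55 kHz, appears at 9.4 kHz.
32.4 kHz mod fs = 9.3 kHz.
9.3 kHz ≤ fs/2 = 11.55 kHz, appears at 9.3 kHz.
29.4 kHz and 63 kHz both map to 6.3 kHz.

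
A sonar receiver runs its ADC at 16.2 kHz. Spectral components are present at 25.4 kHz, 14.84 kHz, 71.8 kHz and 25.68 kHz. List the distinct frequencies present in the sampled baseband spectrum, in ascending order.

1.36 kHz, 6.72 kHz, 7 kHz

fs/2 = 8.1 kHz.
25.4 kHz mod fs = 9.2 kHz.
9.2 kHz > fs/2 = 8.1 kHz, folds to fs − 9.2 kHz = 7 kHz.
14.84 kHz > fs/2 = 8.1 kHz, folds to fs − 14.84 kHz = 1.36 kHz.
71.8 kHz mod fs = 7 kHz.
7 kHz ≤ fs/2 = 8.1 kHz, appears at 7 kHz.
25.68 kHz mod fs = 9.48 kHz.
9.48 kHz > fs/2 = 8.1 kHz, folds to fs − 9.48 kHz = 6.72 kHz.
Distinct values: {1.36 kHz, 6.72 kHz, 7 kHz}.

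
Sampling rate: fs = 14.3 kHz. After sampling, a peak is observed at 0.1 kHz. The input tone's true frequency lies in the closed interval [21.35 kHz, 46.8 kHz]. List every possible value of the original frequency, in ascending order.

28.5 kHz, 28.7 kHz, 42.8 kHz, 43 kHz

Frequencies that alias to 0.1 kHz are k·fs ± 0.1 kHz for integer k ≥ 0.
k=0: 0.1 kHz.
k=1: 14.2 kHz, 14.4 kHz.
k=2: 28.5 kHz, 28.7 kHz.
k=3: 42.8 kHz, 43 kHz.
k=4: 57.1 kHz, 57.3 kHz.
Within [21.35 kHz, 46.8 kHz]: 28.5 kHz, 28.7 kHz, 42.8 kHz, 43 kHz.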